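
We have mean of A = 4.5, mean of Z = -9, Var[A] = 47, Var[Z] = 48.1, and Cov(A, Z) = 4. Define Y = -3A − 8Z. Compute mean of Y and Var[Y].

mean of Y = 58.5, Var[Y] = 3693.4

mean of Y = (-3)·mean of A + (-8)·mean of Z = (-3)·4.5 + (-8)·(-9) = 58.5.
Var[Y] = a²·Var[A] + b²·Var[Z] + 2ab·Cov(A, Z) with a = -3, b = -8.
= (-3)²·47 + (-8)²·48.1 + 2·(-3)·(-8)·4
= 423 + 3078.4 + 192 = 3693.4.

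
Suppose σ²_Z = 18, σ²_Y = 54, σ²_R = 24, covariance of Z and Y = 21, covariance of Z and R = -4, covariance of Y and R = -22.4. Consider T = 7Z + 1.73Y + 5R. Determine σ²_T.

σ²_T = a²·σ²_Z + b²·σ²_Y + c²·σ²_R + 2ab·covariance of Z and Y + 2ac·covariance of Z and R + 2bc·covariance of Y and R, with a = 7, b = 1.73, c = 5.
= 882 + 161.6166 + 600 + 508.62 + (-280) + (-387.52)
= 1484.7166.

σ²_T = 1484.7166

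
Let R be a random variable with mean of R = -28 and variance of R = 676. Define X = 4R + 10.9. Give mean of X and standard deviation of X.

X = 4R + 10.9 is linear with a = 4, b = 10.9.
mean of X = a·mean of R + b = 4·(-28) + 10.9 = -101.1.
standard deviation of R = √676 = 26.
standard deviation of X = |a|·standard deviation of R = |4|·26 = 104.

mean of X = -101.1, standard deviation of X = 104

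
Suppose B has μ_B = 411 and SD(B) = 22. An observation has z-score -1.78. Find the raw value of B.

B = 371.84

B = μ_B + z·SD(B) = 411 + (-1.78)·22 = 371.84.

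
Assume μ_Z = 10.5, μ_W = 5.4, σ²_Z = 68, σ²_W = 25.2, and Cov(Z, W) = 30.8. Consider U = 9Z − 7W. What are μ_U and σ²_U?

μ_U = 56.7, σ²_U = 2862

μ_U = 9·μ_Z + (-7)·μ_W = 9·10.5 + (-7)·5.4 = 56.7.
σ²_U = a²·σ²_Z + b²·σ²_W + 2ab·Cov(Z, W) with a = 9, b = -7.
= 9²·68 + (-7)²·25.2 + 2·9·(-7)·30.8
= 5508 + 1234.8 + (-3880.8) = 2862.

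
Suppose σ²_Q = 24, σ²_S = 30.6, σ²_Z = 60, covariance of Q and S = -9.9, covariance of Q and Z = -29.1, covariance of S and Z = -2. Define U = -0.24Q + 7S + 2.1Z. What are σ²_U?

σ²_U = 1769.1792

σ²_U = a²·σ²_Q + b²·σ²_S + c²·σ²_Z + 2ab·covariance of Q and S + 2ac·covariance of Q and Z + 2bc·covariance of S and Z, with a = -0.24, b = 7, c = 2.1.
= 1.3824 + 1499.4 + 264.6 + 33.264 + 29.3328 + (-58.8)
= 1769.1792.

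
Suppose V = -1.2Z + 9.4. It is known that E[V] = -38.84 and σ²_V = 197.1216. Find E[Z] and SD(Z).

E[Z] = 40.2, SD(Z) = 11.7

From V = -1.2Z + 9.4: E[V] = a·E[Z] + b, so E[Z] = (E[V] − b)/a = (-38.84 − 9.4)/(-1.2) = 40.2.
SD(V) = √197.1216 = 14.04.
SD(V) = |a|·SD(Z), so SD(Z) = 14.04/|-1.2| = 11.7.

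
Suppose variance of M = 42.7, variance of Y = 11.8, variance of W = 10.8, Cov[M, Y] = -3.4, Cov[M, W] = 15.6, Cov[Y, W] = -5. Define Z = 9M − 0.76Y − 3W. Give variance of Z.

variance of Z = a²·variance of M + b²·variance of Y + c²·variance of W + 2ab·Cov[M, Y] + 2ac·Cov[M, W] + 2bc·Cov[Y, W], with a = 9, b = -0.76, c = -3.
= 3458.7 + 6.81568 + 97.2 + 46.512 + (-842.4) + (-22.8)
= 2744.02768.

variance of Z = 2744.02768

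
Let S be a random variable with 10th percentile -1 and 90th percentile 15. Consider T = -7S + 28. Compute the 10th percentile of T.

Since a = -7 < 0 the transformation is decreasing, reversing order: the 10th percentile of T corresponds to the 90th percentile of S.
So P_{10}(T) = a·P_{90}(S) + b = (-7)·15 + 28 = -77.

10th percentile of T = -77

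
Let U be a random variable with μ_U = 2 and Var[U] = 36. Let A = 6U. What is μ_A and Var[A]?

μ_A = 12, Var[A] = 1296

A = 6U is linear with a = 6, b = 0.
μ_A = a·μ_U + b = 6·2 = 12.
Var[A] = a²·Var[U] = 6²·36 = 1296.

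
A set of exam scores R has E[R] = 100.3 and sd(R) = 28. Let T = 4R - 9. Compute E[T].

E[T] = 392.2

T = 4R - 9 is linear with a = 4, b = -9.
E[T] = a·E[R] + b = 4·100.3 + (-9) = 392.2.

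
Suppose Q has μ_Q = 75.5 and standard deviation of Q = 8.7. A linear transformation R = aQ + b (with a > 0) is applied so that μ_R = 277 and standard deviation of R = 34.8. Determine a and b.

standard deviation of R = a·standard deviation of Q (a > 0), so a = 34.8/8.7 = 4.
μ_R = a·μ_Q + b, so b = 277 − 4·75.5 = -25.

a = 4, b = -25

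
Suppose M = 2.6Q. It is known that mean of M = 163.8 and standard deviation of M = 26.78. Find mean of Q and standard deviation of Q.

mean of Q = 63, standard deviation of Q = 10.3

From M = 2.6Q: mean of M = a·mean of Q + b, so mean of Q = (mean of M − b)/a = (163.8 − 0)/2.6 = 63.
standard deviation of M = |a|·standard deviation of Q, so standard deviation of Q = 26.78/|2.6| = 10.3.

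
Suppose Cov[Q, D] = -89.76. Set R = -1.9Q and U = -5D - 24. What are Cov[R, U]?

Cov[R, U] = a·c·Cov[Q, D] = (-1.9)·(-5)·(-89.76) = -852.72. Additive constants drop out.

Cov[R, U] = -852.72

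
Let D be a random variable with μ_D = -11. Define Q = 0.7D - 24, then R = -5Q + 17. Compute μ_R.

μ_R = 175.5

μ_Q = 0.7·(-11) + (-24) = -31.7.
μ_R = (-5)·(-31.7) + 17 = 175.5.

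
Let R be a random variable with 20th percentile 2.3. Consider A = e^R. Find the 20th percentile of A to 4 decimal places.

20th percentile of A = 9.9742

e^R is increasing, so P_{20}(A) = g(P_{20}(R)) ≈ 9.9742.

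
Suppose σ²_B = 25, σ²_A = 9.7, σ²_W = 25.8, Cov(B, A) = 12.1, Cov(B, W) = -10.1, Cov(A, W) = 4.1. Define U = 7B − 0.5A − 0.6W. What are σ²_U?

σ²_U = 1239.313

σ²_U = a²·σ²_B + b²·σ²_A + c²·σ²_W + 2ab·Cov(B, A) + 2ac·Cov(B, W) + 2bc·Cov(A, W), with a = 7, b = -0.5, c = -0.6.
= 1225 + 2.425 + 9.288 + (-84.7) + 84.84 + 2.46
= 1239.313.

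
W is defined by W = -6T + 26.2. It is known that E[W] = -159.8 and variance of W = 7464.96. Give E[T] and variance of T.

E[T] = 31, variance of T = 207.36

From W = -6T + 26.2: E[W] = a·E[T] + b, so E[T] = (E[W] − b)/a = (-159.8 − 26.2)/(-6) = 31.
variance of W = a²·variance of T, so variance of T = 7464.96/(-6)² = 207.36.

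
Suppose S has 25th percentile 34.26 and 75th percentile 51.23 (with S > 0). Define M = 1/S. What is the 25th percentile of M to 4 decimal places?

1/S is decreasing on S > 0, so percentile order reverses: P_{25}(M) uses P_{75}(S) = 51.23.
P_{25}(M) = 1/51.23 ≈ 0.0195.

25th percentile of M = 0.0195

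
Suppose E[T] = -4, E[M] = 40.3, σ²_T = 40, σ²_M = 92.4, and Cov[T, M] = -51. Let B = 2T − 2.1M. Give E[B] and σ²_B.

E[B] = 2·E[T] + (-2.1)·E[M] = 2·(-4) + (-2.1)·40.3 = -92.63.
σ²_B = a²·σ²_T + b²·σ²_M + 2ab·Cov[T, M] with a = 2, b = -2.1.
= 2²·40 + (-2.1)²·92.4 + 2·2·(-2.1)·(-51)
= 160 + 407.484 + 428.4 = 995.884.

E[B] = -92.63, σ²_B = 995.884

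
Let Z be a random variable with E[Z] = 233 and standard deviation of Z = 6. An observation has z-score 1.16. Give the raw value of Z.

Z = 239.96

Z = E[Z] + z·standard deviation of Z = 233 + 1.16·6 = 239.96.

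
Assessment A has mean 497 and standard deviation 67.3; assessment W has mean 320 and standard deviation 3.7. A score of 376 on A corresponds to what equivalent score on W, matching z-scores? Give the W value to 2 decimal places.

z = (376 − 497)/67.3 ≈ -1.7979.
W = 320 + z·3.7 = 320 + (376 − 497)·3.7/67.3 ≈ 313.35.

W = 313.35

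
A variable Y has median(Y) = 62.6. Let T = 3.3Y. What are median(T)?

A linear map preserves order up to sign, so median(T) = a·median(Y) + b = 3.3·62.6 = 206.58.

median(T) = 206.58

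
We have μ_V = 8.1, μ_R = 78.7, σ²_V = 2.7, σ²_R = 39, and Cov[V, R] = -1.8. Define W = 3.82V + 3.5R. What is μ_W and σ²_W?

μ_W = 306.392, σ²_W = 469.01748

μ_W = 3.82·μ_V + 3.5·μ_R = 3.82·8.1 + 3.5·78.7 = 306.392.
σ²_W = a²·σ²_V + b²·σ²_R + 2ab·Cov[V, R] with a = 3.82, b = 3.5.
= 3.82²·2.7 + 3.5²·39 + 2·3.82·3.5·(-1.8)
= 39.39948 + 477.75 + (-48.132) = 469.01748.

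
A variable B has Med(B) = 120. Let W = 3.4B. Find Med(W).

A linear map preserves order up to sign, so Med(W) = a·Med(B) + b = 3.4·120 = 408.

Med(W) = 408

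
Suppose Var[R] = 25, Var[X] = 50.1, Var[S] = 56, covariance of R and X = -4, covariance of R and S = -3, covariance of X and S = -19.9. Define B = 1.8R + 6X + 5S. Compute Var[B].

Var[B] = 1950.2

Var[B] = a²·Var[R] + b²·Var[X] + c²·Var[S] + 2ab·covariance of R and X + 2ac·covariance of R and S + 2bc·covariance of X and S, with a = 1.8, b = 6, c = 5.
= 81 + 1803.6 + 1400 + (-86.4) + (-54) + (-1194)
= 1950.2.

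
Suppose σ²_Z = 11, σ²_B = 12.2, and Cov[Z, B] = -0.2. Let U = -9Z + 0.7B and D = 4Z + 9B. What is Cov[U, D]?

Cov[U, D] = -303.5

By bilinearity, Cov[U, D] = ac·σ²_Z + bd·σ²_B + (ad+bc)·Cov[Z, B], with a=-9, b=0.7, c=4, d=9.
ac·σ²_Z = (-9)·4·11 = -396
bd·σ²_B = 0.7·9·12.2 = 76.86
(ad+bc)·Cov[Z, B] = (-78.2)·(-0.2) = 15.64
Cov[U, D] = -396 + 76.86 + 15.64 = -303.5.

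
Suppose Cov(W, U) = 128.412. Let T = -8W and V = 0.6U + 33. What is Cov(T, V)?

Cov(T, V) = a·c·Cov(W, U) = (-8)·0.6·128.412 = -616.3776. Additive constants drop out.

Cov(T, V) = -616.3776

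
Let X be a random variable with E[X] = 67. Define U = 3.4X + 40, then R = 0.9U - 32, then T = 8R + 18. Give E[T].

E[T] = 1690.16

E[U] = 3.4·67 + 40 = 267.8.
E[R] = 0.9·267.8 + (-32) = 209.02.
E[T] = 8·209.02 + 18 = 1690.16.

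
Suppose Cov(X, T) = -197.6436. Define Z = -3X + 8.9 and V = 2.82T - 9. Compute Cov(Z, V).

Cov(Z, V) = 1672.064856

Cov(Z, V) = a·c·Cov(X, T) = (-3)·2.82·(-197.6436) = 1672.064856. Additive constants drop out.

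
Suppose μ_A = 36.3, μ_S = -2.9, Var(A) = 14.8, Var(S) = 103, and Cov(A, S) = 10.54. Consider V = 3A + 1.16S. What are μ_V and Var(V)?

μ_V = 105.536, Var(V) = 345.1552

μ_V = 3·μ_A + 1.16·μ_S = 3·36.3 + 1.16·(-2.9) = 105.536.
Var(V) = a²·Var(A) + b²·Var(S) + 2ab·Cov(A, S) with a = 3, b = 1.16.
= 3²·14.8 + 1.16²·103 + 2·3·1.16·10.54
= 133.2 + 138.5968 + 73.3584 = 345.1552.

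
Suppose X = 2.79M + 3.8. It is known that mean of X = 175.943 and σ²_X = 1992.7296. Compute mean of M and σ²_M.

mean of M = 61.7, σ²_M = 256

From X = 2.79M + 3.8: mean of X = a·mean of M + b, so mean of M = (mean of X − b)/a = (175.943 − 3.8)/2.79 = 61.7.
σ²_X = a²·σ²_M, so σ²_M = 1992.7296/2.79² = 256.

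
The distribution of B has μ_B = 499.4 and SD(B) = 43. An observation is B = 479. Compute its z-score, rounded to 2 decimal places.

z = (B − μ_B) / SD(B) = (479 − 499.4) / 43 ≈ -0.47.

z = -0.47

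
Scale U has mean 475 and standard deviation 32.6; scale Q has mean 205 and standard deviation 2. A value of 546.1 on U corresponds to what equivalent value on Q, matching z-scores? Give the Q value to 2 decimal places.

z = (546.1 − 475)/32.6 ≈ 2.181.
Q = 205 + z·2 = 205 + (546.1 − 475)·2/32.6 ≈ 209.36.

Q = 209.36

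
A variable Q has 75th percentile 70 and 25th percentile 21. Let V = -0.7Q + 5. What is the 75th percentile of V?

Since a = -0.7 < 0 the transformation is decreasing, reversing order: the 75th percentile of V corresponds to the 25th percentile of Q.
So P_{75}(V) = a·P_{25}(Q) + b = (-0.7)·21 + 5 = -9.7.

75th percentile of V = -9.7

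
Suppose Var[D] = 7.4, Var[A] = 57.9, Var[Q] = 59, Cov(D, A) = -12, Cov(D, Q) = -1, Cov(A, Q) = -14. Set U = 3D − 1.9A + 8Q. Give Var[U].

Var[U] = 4566.019

Var[U] = a²·Var[D] + b²·Var[A] + c²·Var[Q] + 2ab·Cov(D, A) + 2ac·Cov(D, Q) + 2bc·Cov(A, Q), with a = 3, b = -1.9, c = 8.
= 66.6 + 209.019 + 3776 + 136.8 + (-48) + 425.6
= 4566.019.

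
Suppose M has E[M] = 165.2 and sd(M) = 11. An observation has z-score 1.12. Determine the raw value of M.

M = E[M] + z·sd(M) = 165.2 + 1.12·11 = 177.52.

M = 177.52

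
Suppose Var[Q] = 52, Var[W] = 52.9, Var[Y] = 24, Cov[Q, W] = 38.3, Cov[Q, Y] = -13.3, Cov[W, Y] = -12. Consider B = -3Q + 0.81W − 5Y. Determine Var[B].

Var[B] = 614.76969

Var[B] = a²·Var[Q] + b²·Var[W] + c²·Var[Y] + 2ab·Cov[Q, W] + 2ac·Cov[Q, Y] + 2bc·Cov[W, Y], with a = -3, b = 0.81, c = -5.
= 468 + 34.70769 + 600 + (-186.138) + (-399) + 97.2
= 614.76969.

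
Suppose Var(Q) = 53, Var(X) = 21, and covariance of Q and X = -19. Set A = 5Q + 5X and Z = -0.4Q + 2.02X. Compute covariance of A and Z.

By bilinearity, covariance of A and Z = ac·Var(Q) + bd·Var(X) + (ad+bc)·covariance of Q and X, with a=5, b=5, c=-0.4, d=2.02.
ac·Var(Q) = 5·(-0.4)·53 = -106
bd·Var(X) = 5·2.02·21 = 212.1
(ad+bc)·covariance of Q and X = (8.1)·(-19) = -153.9
covariance of A and Z = -106 + 212.1 + (-153.9) = -47.8.

covariance of A and Z = -47.8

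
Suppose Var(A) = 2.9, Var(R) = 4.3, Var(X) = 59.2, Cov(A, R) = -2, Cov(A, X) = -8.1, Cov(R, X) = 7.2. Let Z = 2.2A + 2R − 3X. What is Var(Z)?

Var(Z) = a²·Var(A) + b²·Var(R) + c²·Var(X) + 2ab·Cov(A, R) + 2ac·Cov(A, X) + 2bc·Cov(R, X), with a = 2.2, b = 2, c = -3.
= 14.036 + 17.2 + 532.8 + (-17.6) + 106.92 + (-86.4)
= 566.956.

Var(Z) = 566.956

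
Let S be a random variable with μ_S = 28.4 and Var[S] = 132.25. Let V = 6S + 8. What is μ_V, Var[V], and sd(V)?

μ_V = 178.4, Var[V] = 4761, sd(V) = 69

V = 6S + 8 is linear with a = 6, b = 8.
μ_V = a·μ_S + b = 6·28.4 + 8 = 178.4.
Var[V] = a²·Var[S] = 6²·132.25 = 4761 (the additive constant 8 does not affect variance).
sd(S) = √132.25 = 11.5.
sd(V) = |a|·sd(S) = |6|·11.5 = 69.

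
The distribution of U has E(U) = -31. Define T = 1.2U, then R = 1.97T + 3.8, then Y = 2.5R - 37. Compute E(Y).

E(T) = 1.2·(-31) = -37.2.
E(R) = 1.97·(-37.2) + 3.8 = -69.484.
E(Y) = 2.5·(-69.484) + (-37) = -210.71.

E(Y) = -210.71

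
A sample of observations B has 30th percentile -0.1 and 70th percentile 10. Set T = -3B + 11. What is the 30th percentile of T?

Since a = -3 < 0 the transformation is decreasing, reversing order: the 30th percentile of T corresponds to the 70th percentile of B.
So P_{30}(T) = a·P_{70}(B) + b = (-3)·10 + 11 = -19.

30th percentile of T = -19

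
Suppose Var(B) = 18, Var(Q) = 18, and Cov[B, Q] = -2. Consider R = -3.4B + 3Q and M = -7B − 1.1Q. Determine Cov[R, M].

By bilinearity, Cov[R, M] = ac·Var(B) + bd·Var(Q) + (ad+bc)·Cov[B, Q], with a=-3.4, b=3, c=-7, d=-1.1.
ac·Var(B) = (-3.4)·(-7)·18 = 428.4
bd·Var(Q) = 3·(-1.1)·18 = -59.4
(ad+bc)·Cov[B, Q] = (-17.26)·(-2) = 34.52
Cov[R, M] = 428.4 + (-59.4) + 34.52 = 403.52.

Cov[R, M] = 403.52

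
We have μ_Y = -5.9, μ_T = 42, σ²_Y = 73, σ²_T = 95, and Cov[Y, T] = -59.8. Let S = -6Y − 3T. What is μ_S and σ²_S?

μ_S = (-6)·μ_Y + (-3)·μ_T = (-6)·(-5.9) + (-3)·42 = -90.6.
σ²_S = a²·σ²_Y + b²·σ²_T + 2ab·Cov[Y, T] with a = -6, b = -3.
= (-6)²·73 + (-3)²·95 + 2·(-6)·(-3)·(-59.8)
= 2628 + 855 + (-2152.8) = 1330.2.

μ_S = -90.6, σ²_S = 1330.2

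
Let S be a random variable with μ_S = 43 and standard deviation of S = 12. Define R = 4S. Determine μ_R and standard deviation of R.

μ_R = 172, standard deviation of R = 48

R = 4S is linear with a = 4, b = 0.
μ_R = a·μ_S + b = 4·43 = 172.
standard deviation of R = |a|·standard deviation of S = |4|·12 = 48.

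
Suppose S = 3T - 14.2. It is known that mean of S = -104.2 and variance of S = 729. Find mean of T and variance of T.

From S = 3T - 14.2: mean of S = a·mean of T + b, so mean of T = (mean of S − b)/a = (-104.2 − (-14.2))/3 = -30.
variance of S = a²·variance of T, so variance of T = 729/3² = 81.

mean of T = -30, variance of T = 81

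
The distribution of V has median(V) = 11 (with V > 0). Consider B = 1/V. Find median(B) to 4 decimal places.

1/V is monotone on this domain, so median(B) = 1/(11) ≈ 0.0909.

median(B) = 0.0909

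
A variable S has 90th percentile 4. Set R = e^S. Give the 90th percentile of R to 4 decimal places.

e^S is increasing, so P_{90}(R) = g(P_{90}(S)) ≈ 54.5982.

90th percentile of R = 54.5982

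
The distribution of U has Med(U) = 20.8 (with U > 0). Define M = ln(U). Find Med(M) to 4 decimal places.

Med(M) = 3.035

ln(U) is monotone on this domain, so Med(M) = ln(20.8) ≈ 3.035.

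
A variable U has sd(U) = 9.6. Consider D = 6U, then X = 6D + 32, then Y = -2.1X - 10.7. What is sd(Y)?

sd(D) = |6|·9.6 = 57.6.
sd(X) = |6|·57.6 = 345.6.
sd(Y) = |-2.1|·345.6 = 725.76.

sd(Y) = 725.76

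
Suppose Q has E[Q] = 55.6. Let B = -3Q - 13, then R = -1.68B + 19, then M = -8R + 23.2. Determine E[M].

E[M] = -2545.312

E[B] = (-3)·55.6 + (-13) = -179.8.
E[R] = (-1.68)·(-179.8) + 19 = 321.064.
E[M] = (-8)·321.064 + 23.2 = -2545.312.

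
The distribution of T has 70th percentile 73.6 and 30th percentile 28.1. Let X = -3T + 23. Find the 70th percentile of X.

Since a = -3 < 0 the transformation is decreasing, reversing order: the 70th percentile of X corresponds to the 30th percentile of T.
So P_{70}(X) = a·P_{30}(T) + b = (-3)·28.1 + 23 = -61.3.

70th percentile of X = -61.3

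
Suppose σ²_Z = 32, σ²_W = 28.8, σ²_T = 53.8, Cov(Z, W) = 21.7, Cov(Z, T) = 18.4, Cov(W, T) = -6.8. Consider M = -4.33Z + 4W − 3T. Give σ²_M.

σ²_M = 1434.5088

σ²_M = a²·σ²_Z + b²·σ²_W + c²·σ²_T + 2ab·Cov(Z, W) + 2ac·Cov(Z, T) + 2bc·Cov(W, T), with a = -4.33, b = 4, c = -3.
= 599.9648 + 460.8 + 484.2 + (-751.688) + 478.032 + 163.2
= 1434.5088.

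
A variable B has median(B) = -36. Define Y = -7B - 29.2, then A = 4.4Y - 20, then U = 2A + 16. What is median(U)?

median(Y) = (-7)·(-36) + (-29.2) = 222.8.
median(A) = 4.4·222.8 + (-20) = 960.32.
median(U) = 2·960.32 + 16 = 1936.64.

median(U) = 1936.64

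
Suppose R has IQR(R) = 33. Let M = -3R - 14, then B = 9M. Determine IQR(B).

IQR(M) = |-3|·33 = 99.
IQR(B) = |9|·99 = 891.

IQR(B) = 891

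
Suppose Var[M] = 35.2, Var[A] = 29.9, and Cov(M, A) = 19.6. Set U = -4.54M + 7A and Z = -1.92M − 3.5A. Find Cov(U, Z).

By bilinearity, Cov(U, Z) = ac·Var[M] + bd·Var[A] + (ad+bc)·Cov(M, A), with a=-4.54, b=7, c=-1.92, d=-3.5.
ac·Var[M] = (-4.54)·(-1.92)·35.2 = 306.83136
bd·Var[A] = 7·(-3.5)·29.9 = -732.55
(ad+bc)·Cov(M, A) = (2.45)·19.6 = 48.02
Cov(U, Z) = 306.83136 + (-732.55) + 48.02 = -377.69864.

Cov(U, Z) = -377.69864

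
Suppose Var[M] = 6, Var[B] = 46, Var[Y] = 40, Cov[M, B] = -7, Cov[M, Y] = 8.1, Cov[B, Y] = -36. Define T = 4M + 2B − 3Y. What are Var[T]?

Var[T] = 765.6

Var[T] = a²·Var[M] + b²·Var[B] + c²·Var[Y] + 2ab·Cov[M, B] + 2ac·Cov[M, Y] + 2bc·Cov[B, Y], with a = 4, b = 2, c = -3.
= 96 + 184 + 360 + (-112) + (-194.4) + 432
= 765.6.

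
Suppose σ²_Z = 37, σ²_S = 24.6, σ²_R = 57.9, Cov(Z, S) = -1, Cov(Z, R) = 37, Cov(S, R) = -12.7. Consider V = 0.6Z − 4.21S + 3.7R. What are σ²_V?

σ²_V = a²·σ²_Z + b²·σ²_S + c²·σ²_R + 2ab·Cov(Z, S) + 2ac·Cov(Z, R) + 2bc·Cov(S, R), with a = 0.6, b = -4.21, c = 3.7.
= 13.32 + 436.01286 + 792.651 + 5.052 + 164.28 + 395.6558
= 1806.97166.

σ²_V = 1806.97166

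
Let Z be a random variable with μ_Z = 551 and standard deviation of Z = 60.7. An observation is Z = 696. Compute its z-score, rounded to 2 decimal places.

z = 2.39

z = (Z − μ_Z) / standard deviation of Z = (696 − 551) / 60.7 ≈ 2.39.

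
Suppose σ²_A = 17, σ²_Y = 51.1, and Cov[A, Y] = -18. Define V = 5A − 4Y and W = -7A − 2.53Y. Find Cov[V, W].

By bilinearity, Cov[V, W] = ac·σ²_A + bd·σ²_Y + (ad+bc)·Cov[A, Y], with a=5, b=-4, c=-7, d=-2.53.
ac·σ²_A = 5·(-7)·17 = -595
bd·σ²_Y = (-4)·(-2.53)·51.1 = 517.132
(ad+bc)·Cov[A, Y] = (15.35)·(-18) = -276.3
Cov[V, W] = -595 + 517.132 + (-276.3) = -354.168.

Cov[V, W] = -354.168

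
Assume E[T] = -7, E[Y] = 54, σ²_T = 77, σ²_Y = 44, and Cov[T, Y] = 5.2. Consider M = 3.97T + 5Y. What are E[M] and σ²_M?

E[M] = 242.21, σ²_M = 2520.0293

E[M] = 3.97·E[T] + 5·E[Y] = 3.97·(-7) + 5·54 = 242.21.
σ²_M = a²·σ²_T + b²·σ²_Y + 2ab·Cov[T, Y] with a = 3.97, b = 5.
= 3.97²·77 + 5²·44 + 2·3.97·5·5.2
= 1213.5893 + 1100 + 206.44 = 2520.0293.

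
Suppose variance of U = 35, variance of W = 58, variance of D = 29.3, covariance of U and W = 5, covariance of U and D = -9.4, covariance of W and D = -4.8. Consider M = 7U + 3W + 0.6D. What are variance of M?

variance of M = 2361.308

variance of M = a²·variance of U + b²·variance of W + c²·variance of D + 2ab·covariance of U and W + 2ac·covariance of U and D + 2bc·covariance of W and D, with a = 7, b = 3, c = 0.6.
= 1715 + 522 + 10.548 + 210 + (-78.96) + (-17.28)
= 2361.308.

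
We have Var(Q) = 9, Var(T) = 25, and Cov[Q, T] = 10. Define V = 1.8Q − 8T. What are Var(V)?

Var(V) = 1341.16

Var(V) = a²·Var(Q) + b²·Var(T) + 2ab·Cov[Q, T] with a = 1.8, b = -8.
= 1.8²·9 + (-8)²·25 + 2·1.8·(-8)·10
= 29.16 + 1600 + (-288) = 1341.16.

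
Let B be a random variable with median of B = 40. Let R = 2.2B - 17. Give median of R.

A linear map preserves order up to sign, so median of R = a·median of B + b = 2.2·40 + (-17) = 71.

median of R = 71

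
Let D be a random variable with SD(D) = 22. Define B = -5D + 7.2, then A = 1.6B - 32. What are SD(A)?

SD(B) = |-5|·22 = 110.
SD(A) = |1.6|·110 = 176.

SD(A) = 176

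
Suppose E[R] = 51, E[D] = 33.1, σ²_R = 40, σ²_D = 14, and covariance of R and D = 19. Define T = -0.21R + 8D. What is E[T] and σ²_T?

E[T] = 254.09, σ²_T = 833.924

E[T] = (-0.21)·E[R] + 8·E[D] = (-0.21)·51 + 8·33.1 = 254.09.
σ²_T = a²·σ²_R + b²·σ²_D + 2ab·covariance of R and D with a = -0.21, b = 8.
= (-0.21)²·40 + 8²·14 + 2·(-0.21)·8·19
= 1.764 + 896 + (-63.84) = 833.924.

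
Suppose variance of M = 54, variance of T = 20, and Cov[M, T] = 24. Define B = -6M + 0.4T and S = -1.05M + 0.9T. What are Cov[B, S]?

Cov[B, S] = 207.72

By bilinearity, Cov[B, S] = ac·variance of M + bd·variance of T + (ad+bc)·Cov[M, T], with a=-6, b=0.4, c=-1.05, d=0.9.
ac·variance of M = (-6)·(-1.05)·54 = 340.2
bd·variance of T = 0.4·0.9·20 = 7.2
(ad+bc)·Cov[M, T] = (-5.82)·24 = -139.68
Cov[B, S] = 340.2 + 7.2 + (-139.68) = 207.72.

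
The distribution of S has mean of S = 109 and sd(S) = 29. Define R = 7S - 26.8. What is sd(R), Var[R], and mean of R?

R = 7S - 26.8 is linear with a = 7, b = -26.8.
sd(R) = |a|·sd(S) = |7|·29 = 203.
Var[S] = 29² = 841.
Var[R] = a²·Var[S] = 7²·841 = 41209 (the additive constant -26.8 does not affect variance).
mean of R = a·mean of S + b = 7·109 + (-26.8) = 736.2.

sd(R) = 203, Var[R] = 41209, mean of R = 736.2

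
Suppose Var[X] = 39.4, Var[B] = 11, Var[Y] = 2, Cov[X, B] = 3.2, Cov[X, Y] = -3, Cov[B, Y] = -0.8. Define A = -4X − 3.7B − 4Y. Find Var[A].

Var[A] = 788.03

Var[A] = a²·Var[X] + b²·Var[B] + c²·Var[Y] + 2ab·Cov[X, B] + 2ac·Cov[X, Y] + 2bc·Cov[B, Y], with a = -4, b = -3.7, c = -4.
= 630.4 + 150.59 + 32 + 94.72 + (-96) + (-23.68)
= 788.03.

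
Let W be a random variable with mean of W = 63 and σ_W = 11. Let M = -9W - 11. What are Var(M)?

M = -9W - 11 is linear with a = -9, b = -11.
Var(W) = 11² = 121.
Var(M) = a²·Var(W) = (-9)²·121 = 9801 (the additive constant -11 does not affect variance).

Var(M) = 9801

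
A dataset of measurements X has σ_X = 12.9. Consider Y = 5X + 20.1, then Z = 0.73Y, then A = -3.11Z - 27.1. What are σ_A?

σ_Y = |5|·12.9 = 64.5.
σ_Z = |0.73|·64.5 = 47.085.
σ_A = |-3.11|·47.085 = 146.43435.

σ_A = 146.43435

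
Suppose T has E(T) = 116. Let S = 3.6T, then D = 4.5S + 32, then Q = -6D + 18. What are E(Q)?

E(S) = 3.6·116 = 417.6.
E(D) = 4.5·417.6 + 32 = 1911.2.
E(Q) = (-6)·1911.2 + 18 = -11449.2.

E(Q) = -11449.2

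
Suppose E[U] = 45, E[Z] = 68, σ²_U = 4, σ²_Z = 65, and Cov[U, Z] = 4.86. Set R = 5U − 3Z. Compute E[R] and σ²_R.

E[R] = 21, σ²_R = 539.2

E[R] = 5·E[U] + (-3)·E[Z] = 5·45 + (-3)·68 = 21.
σ²_R = a²·σ²_U + b²·σ²_Z + 2ab·Cov[U, Z] with a = 5, b = -3.
= 5²·4 + (-3)²·65 + 2·5·(-3)·4.86
= 100 + 585 + (-145.8) = 539.2.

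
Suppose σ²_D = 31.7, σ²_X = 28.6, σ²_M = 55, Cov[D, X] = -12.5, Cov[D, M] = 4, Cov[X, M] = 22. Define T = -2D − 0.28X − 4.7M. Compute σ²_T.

σ²_T = 1463.09624

σ²_T = a²·σ²_D + b²·σ²_X + c²·σ²_M + 2ab·Cov[D, X] + 2ac·Cov[D, M] + 2bc·Cov[X, M], with a = -2, b = -0.28, c = -4.7.
= 126.8 + 2.24224 + 1214.95 + (-14) + 75.2 + 57.904
= 1463.09624.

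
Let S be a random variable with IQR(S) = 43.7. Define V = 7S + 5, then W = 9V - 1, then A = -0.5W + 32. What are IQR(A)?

IQR(A) = 1376.55

IQR(V) = |7|·43.7 = 305.9.
IQR(W) = |9|·305.9 = 2753.1.
IQR(A) = |-0.5|·2753.1 = 1376.55.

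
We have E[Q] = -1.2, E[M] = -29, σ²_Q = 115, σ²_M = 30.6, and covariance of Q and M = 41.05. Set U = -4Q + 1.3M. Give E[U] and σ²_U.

E[U] = (-4)·E[Q] + 1.3·E[M] = (-4)·(-1.2) + 1.3·(-29) = -32.9.
σ²_U = a²·σ²_Q + b²·σ²_M + 2ab·covariance of Q and M with a = -4, b = 1.3.
= (-4)²·115 + 1.3²·30.6 + 2·(-4)·1.3·41.05
= 1840 + 51.714 + (-426.92) = 1464.794.

E[U] = -32.9, σ²_U = 1464.794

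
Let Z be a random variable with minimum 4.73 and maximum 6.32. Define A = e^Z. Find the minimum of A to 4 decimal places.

min(A) = 113.2956

e^Z is increasing on this domain, so min(A) comes from min(Z) = 4.73: min(A) = exp(4.73) ≈ 113.2956.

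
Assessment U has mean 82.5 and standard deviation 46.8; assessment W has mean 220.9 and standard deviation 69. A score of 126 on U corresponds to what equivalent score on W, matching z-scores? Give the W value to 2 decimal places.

W = 285.03

z = (126 − 82.5)/46.8 ≈ 0.9295.
W = 220.9 + z·69 = 220.9 + (126 − 82.5)·69/46.8 ≈ 285.03.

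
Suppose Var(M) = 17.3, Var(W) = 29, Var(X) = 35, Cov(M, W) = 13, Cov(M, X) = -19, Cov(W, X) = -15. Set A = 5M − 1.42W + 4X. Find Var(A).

Var(A) = a²·Var(M) + b²·Var(W) + c²·Var(X) + 2ab·Cov(M, W) + 2ac·Cov(M, X) + 2bc·Cov(W, X), with a = 5, b = -1.42, c = 4.
= 432.5 + 58.4756 + 560 + (-184.6) + (-760) + 170.4
= 276.7756.

Var(A) = 276.7756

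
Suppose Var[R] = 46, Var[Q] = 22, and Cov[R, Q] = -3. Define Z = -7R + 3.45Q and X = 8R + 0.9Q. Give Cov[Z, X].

By bilinearity, Cov[Z, X] = ac·Var[R] + bd·Var[Q] + (ad+bc)·Cov[R, Q], with a=-7, b=3.45, c=8, d=0.9.
ac·Var[R] = (-7)·8·46 = -2576
bd·Var[Q] = 3.45·0.9·22 = 68.31
(ad+bc)·Cov[R, Q] = (21.3)·(-3) = -63.9
Cov[Z, X] = -2576 + 68.31 + (-63.9) = -2571.59.

Cov[Z, X] = -2571.59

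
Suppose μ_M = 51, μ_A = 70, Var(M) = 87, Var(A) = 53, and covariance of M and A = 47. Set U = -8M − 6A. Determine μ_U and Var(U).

μ_U = (-8)·μ_M + (-6)·μ_A = (-8)·51 + (-6)·70 = -828.
Var(U) = a²·Var(M) + b²·Var(A) + 2ab·covariance of M and A with a = -8, b = -6.
= (-8)²·87 + (-6)²·53 + 2·(-8)·(-6)·47
= 5568 + 1908 + 4512 = 11988.

μ_U = -828, Var(U) = 11988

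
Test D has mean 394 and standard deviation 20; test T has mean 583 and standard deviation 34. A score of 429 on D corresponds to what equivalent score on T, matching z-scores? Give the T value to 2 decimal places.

T = 642.50

z = (429 − 394)/20 = 1.75.
T = 583 + z·34 = 583 + (429 − 394)·34/20 = 642.50.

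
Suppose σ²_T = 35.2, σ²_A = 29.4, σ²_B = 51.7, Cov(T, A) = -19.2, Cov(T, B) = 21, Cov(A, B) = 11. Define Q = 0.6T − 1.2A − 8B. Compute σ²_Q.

σ²_Q = a²·σ²_T + b²·σ²_A + c²·σ²_B + 2ab·Cov(T, A) + 2ac·Cov(T, B) + 2bc·Cov(A, B), with a = 0.6, b = -1.2, c = -8.
= 12.672 + 42.336 + 3308.8 + 27.648 + (-201.6) + 211.2
= 3401.056.

σ²_Q = 3401.056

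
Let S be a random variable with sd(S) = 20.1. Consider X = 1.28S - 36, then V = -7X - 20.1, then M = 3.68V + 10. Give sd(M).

sd(M) = 662.75328

sd(X) = |1.28|·20.1 = 25.728.
sd(V) = |-7|·25.728 = 180.096.
sd(M) = |3.68|·180.096 = 662.75328.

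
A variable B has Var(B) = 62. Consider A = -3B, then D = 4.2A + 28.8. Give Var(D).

Var(D) = 9843.12

Var(A) = (-3)²·62 = 558.
Var(D) = 4.2²·558 = 9843.12.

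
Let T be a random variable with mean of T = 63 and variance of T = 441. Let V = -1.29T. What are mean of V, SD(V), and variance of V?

mean of V = -81.27, SD(V) = 27.09, variance of V = 733.8681

V = -1.29T is linear with a = -1.29, b = 0.
mean of V = a·mean of T + b = (-1.29)·63 = -81.27.
SD(T) = √441 = 21.
SD(V) = |a|·SD(T) = |-1.29|·21 = 27.09.
variance of V = a²·variance of T = (-1.29)²·441 = 733.8681.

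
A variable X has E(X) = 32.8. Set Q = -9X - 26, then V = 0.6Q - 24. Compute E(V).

E(V) = -216.72

E(Q) = (-9)·32.8 + (-26) = -321.2.
E(V) = 0.6·(-321.2) + (-24) = -216.72.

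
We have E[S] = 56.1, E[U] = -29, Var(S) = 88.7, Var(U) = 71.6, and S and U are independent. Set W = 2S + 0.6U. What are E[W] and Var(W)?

E[W] = 2·E[S] + 0.6·E[U] = 2·56.1 + 0.6·(-29) = 94.8.
Var(W) = a²·Var(S) + b²·Var(U) + 2ab·Cov[S, U] with a = 2, b = 0.6.
Independence gives Cov[S, U] = 0.
= 2²·88.7 + 0.6²·71.6 + 2·2·0.6·0
= 354.8 + 25.776 + 0 = 380.576.

E[W] = 94.8, Var(W) = 380.576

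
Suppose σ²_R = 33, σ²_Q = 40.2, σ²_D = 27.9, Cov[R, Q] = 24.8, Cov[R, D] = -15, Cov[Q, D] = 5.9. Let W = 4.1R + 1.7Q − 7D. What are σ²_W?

σ²_W = a²·σ²_R + b²·σ²_Q + c²·σ²_D + 2ab·Cov[R, Q] + 2ac·Cov[R, D] + 2bc·Cov[Q, D], with a = 4.1, b = 1.7, c = -7.
= 554.73 + 116.178 + 1367.1 + 345.712 + 861 + (-140.42)
= 3104.3.

σ²_W = 3104.3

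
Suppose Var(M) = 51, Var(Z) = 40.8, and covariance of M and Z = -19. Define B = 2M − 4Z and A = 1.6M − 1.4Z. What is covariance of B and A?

covariance of B and A = 566.48

By bilinearity, covariance of B and A = ac·Var(M) + bd·Var(Z) + (ad+bc)·covariance of M and Z, with a=2, b=-4, c=1.6, d=-1.4.
ac·Var(M) = 2·1.6·51 = 163.2
bd·Var(Z) = (-4)·(-1.4)·40.8 = 228.48
(ad+bc)·covariance of M and Z = (-9.2)·(-19) = 174.8
covariance of B and A = 163.2 + 228.48 + 174.8 = 566.48.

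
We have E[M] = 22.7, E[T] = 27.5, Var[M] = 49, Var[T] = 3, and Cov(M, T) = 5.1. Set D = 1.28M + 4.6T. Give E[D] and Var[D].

E[D] = 155.556, Var[D] = 203.8192

E[D] = 1.28·E[M] + 4.6·E[T] = 1.28·22.7 + 4.6·27.5 = 155.556.
Var[D] = a²·Var[M] + b²·Var[T] + 2ab·Cov(M, T) with a = 1.28, b = 4.6.
= 1.28²·49 + 4.6²·3 + 2·1.28·4.6·5.1
= 80.2816 + 63.48 + 60.0576 = 203.8192.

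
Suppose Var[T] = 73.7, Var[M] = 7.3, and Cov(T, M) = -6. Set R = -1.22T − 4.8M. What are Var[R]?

Var[R] = a²·Var[T] + b²·Var[M] + 2ab·Cov(T, M) with a = -1.22, b = -4.8.
= (-1.22)²·73.7 + (-4.8)²·7.3 + 2·(-1.22)·(-4.8)·(-6)
= 109.69508 + 168.192 + (-70.272) = 207.61508.

Var[R] = 207.61508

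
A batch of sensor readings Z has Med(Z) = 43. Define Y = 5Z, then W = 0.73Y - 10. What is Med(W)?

Med(W) = 146.95

Med(Y) = 5·43 = 215.
Med(W) = 0.73·215 + (-10) = 146.95.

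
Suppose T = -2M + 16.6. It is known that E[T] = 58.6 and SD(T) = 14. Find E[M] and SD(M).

E[M] = -21, SD(M) = 7

From T = -2M + 16.6: E[T] = a·E[M] + b, so E[M] = (E[T] − b)/a = (58.6 − 16.6)/(-2) = -21.
SD(T) = |a|·SD(M), so SD(M) = 14/|-2| = 7.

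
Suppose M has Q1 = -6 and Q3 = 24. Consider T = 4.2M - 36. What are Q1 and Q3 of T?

a = 4.2 > 0: Q1(T) = a·Q1(M)+b = -61.2, Q3(T) = a·Q3(M)+b = 64.8.

Q1(T) = -61.2, Q3(T) = 64.8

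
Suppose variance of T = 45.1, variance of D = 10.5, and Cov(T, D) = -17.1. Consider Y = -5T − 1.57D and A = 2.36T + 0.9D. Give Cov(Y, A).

By bilinearity, Cov(Y, A) = ac·variance of T + bd·variance of D + (ad+bc)·Cov(T, D), with a=-5, b=-1.57, c=2.36, d=0.9.
ac·variance of T = (-5)·2.36·45.1 = -532.18
bd·variance of D = (-1.57)·0.9·10.5 = -14.8365
(ad+bc)·Cov(T, D) = (-8.2052)·(-17.1) = 140.30892
Cov(Y, A) = -532.18 + (-14.8365) + 140.30892 = -406.70758.

Cov(Y, A) = -406.70758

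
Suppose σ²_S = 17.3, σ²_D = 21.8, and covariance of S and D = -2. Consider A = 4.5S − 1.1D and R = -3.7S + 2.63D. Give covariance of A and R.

covariance of A and R = -382.9224

By bilinearity, covariance of A and R = ac·σ²_S + bd·σ²_D + (ad+bc)·covariance of S and D, with a=4.5, b=-1.1, c=-3.7, d=2.63.
ac·σ²_S = 4.5·(-3.7)·17.3 = -288.045
bd·σ²_D = (-1.1)·2.63·21.8 = -63.0674
(ad+bc)·covariance of S and D = (15.905)·(-2) = -31.81
covariance of A and R = -288.045 + (-63.0674) + (-31.81) = -382.9224.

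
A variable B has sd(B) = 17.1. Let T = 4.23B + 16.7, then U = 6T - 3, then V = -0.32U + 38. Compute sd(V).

sd(V) = 138.87936

sd(T) = |4.23|·17.1 = 72.333.
sd(U) = |6|·72.333 = 433.998.
sd(V) = |-0.32|·433.998 = 138.87936.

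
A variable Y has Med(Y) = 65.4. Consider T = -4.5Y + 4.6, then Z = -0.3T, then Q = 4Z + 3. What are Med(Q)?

Med(Q) = 350.64

Med(T) = (-4.5)·65.4 + 4.6 = -289.7.
Med(Z) = (-0.3)·(-289.7) = 86.91.
Med(Q) = 4·86.91 + 3 = 350.64.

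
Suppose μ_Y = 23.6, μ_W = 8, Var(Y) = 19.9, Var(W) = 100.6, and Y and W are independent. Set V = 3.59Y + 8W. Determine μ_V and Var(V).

μ_V = 3.59·μ_Y + 8·μ_W = 3.59·23.6 + 8·8 = 148.724.
Var(V) = a²·Var(Y) + b²·Var(W) + 2ab·Cov(Y, W) with a = 3.59, b = 8.
Independence gives Cov(Y, W) = 0.
= 3.59²·19.9 + 8²·100.6 + 2·3.59·8·0
= 256.47319 + 6438.4 + 0 = 6694.87319.

μ_V = 148.724, Var(V) = 6694.87319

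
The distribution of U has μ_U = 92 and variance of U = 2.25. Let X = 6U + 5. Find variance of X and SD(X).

X = 6U + 5 is linear with a = 6, b = 5.
variance of X = a²·variance of U = 6²·2.25 = 81 (the additive constant 5 does not affect variance).
SD(U) = √2.25 = 1.5.
SD(X) = |a|·SD(U) = |6|·1.5 = 9.

variance of X = 81, SD(X) = 9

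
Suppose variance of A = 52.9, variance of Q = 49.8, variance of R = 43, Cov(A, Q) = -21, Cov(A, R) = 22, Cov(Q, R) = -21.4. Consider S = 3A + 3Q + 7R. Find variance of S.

variance of S = 2678.5

variance of S = a²·variance of A + b²·variance of Q + c²·variance of R + 2ab·Cov(A, Q) + 2ac·Cov(A, R) + 2bc·Cov(Q, R), with a = 3, b = 3, c = 7.
= 476.1 + 448.2 + 2107 + (-378) + 924 + (-898.8)
= 2678.5.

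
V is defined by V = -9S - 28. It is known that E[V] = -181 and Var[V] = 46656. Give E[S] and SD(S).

E[S] = 17, SD(S) = 24

From V = -9S - 28: E[V] = a·E[S] + b, so E[S] = (E[V] − b)/a = (-181 − (-28))/(-9) = 17.
SD(V) = √46656 = 216.
SD(V) = |a|·SD(S), so SD(S) = 216/|-9| = 24.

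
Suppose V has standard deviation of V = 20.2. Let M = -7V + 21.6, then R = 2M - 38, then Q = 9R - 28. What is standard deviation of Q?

standard deviation of Q = 2545.2

standard deviation of M = |-7|·20.2 = 141.4.
standard deviation of R = |2|·141.4 = 282.8.
standard deviation of Q = |9|·282.8 = 2545.2.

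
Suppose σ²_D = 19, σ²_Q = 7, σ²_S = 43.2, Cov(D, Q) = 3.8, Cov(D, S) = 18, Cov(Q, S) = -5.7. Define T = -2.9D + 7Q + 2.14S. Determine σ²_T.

σ²_T = a²·σ²_D + b²·σ²_Q + c²·σ²_S + 2ab·Cov(D, Q) + 2ac·Cov(D, S) + 2bc·Cov(Q, S), with a = -2.9, b = 7, c = 2.14.
= 159.79 + 343 + 197.83872 + (-154.28) + (-223.416) + (-170.772)
= 152.16072.

σ²_T = 152.16072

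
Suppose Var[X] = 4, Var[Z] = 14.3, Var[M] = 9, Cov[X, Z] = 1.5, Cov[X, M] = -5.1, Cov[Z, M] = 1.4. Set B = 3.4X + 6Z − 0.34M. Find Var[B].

Var[B] = 629.3596

Var[B] = a²·Var[X] + b²·Var[Z] + c²·Var[M] + 2ab·Cov[X, Z] + 2ac·Cov[X, M] + 2bc·Cov[Z, M], with a = 3.4, b = 6, c = -0.34.
= 46.24 + 514.8 + 1.0404 + 61.2 + 11.7912 + (-5.712)
= 629.3596.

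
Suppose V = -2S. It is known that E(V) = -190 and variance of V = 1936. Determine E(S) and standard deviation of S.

E(S) = 95, standard deviation of S = 22

From V = -2S: E(V) = a·E(S) + b, so E(S) = (E(V) − b)/a = (-190 − 0)/(-2) = 95.
standard deviation of V = √1936 = 44.
standard deviation of V = |a|·standard deviation of S, so standard deviation of S = 44/|-2| = 22.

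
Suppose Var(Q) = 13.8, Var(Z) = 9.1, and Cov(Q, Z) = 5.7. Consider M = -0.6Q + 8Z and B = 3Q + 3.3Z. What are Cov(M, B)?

By bilinearity, Cov(M, B) = ac·Var(Q) + bd·Var(Z) + (ad+bc)·Cov(Q, Z), with a=-0.6, b=8, c=3, d=3.3.
ac·Var(Q) = (-0.6)·3·13.8 = -24.84
bd·Var(Z) = 8·3.3·9.1 = 240.24
(ad+bc)·Cov(Q, Z) = (22.02)·5.7 = 125.514
Cov(M, B) = -24.84 + 240.24 + 125.514 = 340.914.

Cov(M, B) = 340.914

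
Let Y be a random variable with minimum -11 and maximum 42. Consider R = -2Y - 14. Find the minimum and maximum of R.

min(R) = -98, max(R) = 8

a = -2 < 0, so order reverses: min(R) = a·max(Y)+b = (-2)·42 + (-14) = -98; max(R) = a·min(Y)+b = (-2)·(-11) + (-14) = 8.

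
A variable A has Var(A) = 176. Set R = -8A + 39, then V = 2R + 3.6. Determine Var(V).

Var(V) = 45056

Var(R) = (-8)²·176 = 11264.
Var(V) = 2²·11264 = 45056.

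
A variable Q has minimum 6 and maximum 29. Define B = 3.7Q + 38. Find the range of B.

Range(B) = 85.1

Range of Q = 29 − 6 = 23.
Range(B) = |a|·Range(Q) = |3.7|·23 = 85.1.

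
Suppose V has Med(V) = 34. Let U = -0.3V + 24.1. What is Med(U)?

A linear map preserves order up to sign, so Med(U) = a·Med(V) + b = (-0.3)·34 + 24.1 = 13.9.

Med(U) = 13.9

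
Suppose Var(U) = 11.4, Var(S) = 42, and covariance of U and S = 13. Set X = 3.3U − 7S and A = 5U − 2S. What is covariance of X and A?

covariance of X and A = 235.3

By bilinearity, covariance of X and A = ac·Var(U) + bd·Var(S) + (ad+bc)·covariance of U and S, with a=3.3, b=-7, c=5, d=-2.
ac·Var(U) = 3.3·5·11.4 = 188.1
bd·Var(S) = (-7)·(-2)·42 = 588
(ad+bc)·covariance of U and S = (-41.6)·13 = -540.8
covariance of X and A = 188.1 + 588 + (-540.8) = 235.3.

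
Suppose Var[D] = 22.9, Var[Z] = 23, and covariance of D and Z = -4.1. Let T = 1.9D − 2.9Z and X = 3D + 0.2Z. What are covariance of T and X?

covariance of T and X = 151.302

By bilinearity, covariance of T and X = ac·Var[D] + bd·Var[Z] + (ad+bc)·covariance of D and Z, with a=1.9, b=-2.9, c=3, d=0.2.
ac·Var[D] = 1.9·3·22.9 = 130.53
bd·Var[Z] = (-2.9)·0.2·23 = -13.34
(ad+bc)·covariance of D and Z = (-8.32)·(-4.1) = 34.112
covariance of T and X = 130.53 + (-13.34) + 34.112 = 151.302.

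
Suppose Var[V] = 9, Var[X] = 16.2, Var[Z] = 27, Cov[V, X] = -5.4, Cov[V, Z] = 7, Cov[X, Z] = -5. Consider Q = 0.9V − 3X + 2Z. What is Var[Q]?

Var[Q] = 375.45

Var[Q] = a²·Var[V] + b²·Var[X] + c²·Var[Z] + 2ab·Cov[V, X] + 2ac·Cov[V, Z] + 2bc·Cov[X, Z], with a = 0.9, b = -3, c = 2.
= 7.29 + 145.8 + 108 + 29.16 + 25.2 + 60
= 375.45.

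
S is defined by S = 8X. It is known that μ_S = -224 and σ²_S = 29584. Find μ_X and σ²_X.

μ_X = -28, σ²_X = 462.25

From S = 8X: μ_S = a·μ_X + b, so μ_X = (μ_S − b)/a = (-224 − 0)/8 = -28.
σ²_S = a²·σ²_X, so σ²_X = 29584/8² = 462.25.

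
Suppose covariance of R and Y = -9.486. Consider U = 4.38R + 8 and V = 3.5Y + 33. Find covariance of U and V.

covariance of U and V = -145.42038

covariance of U and V = a·c·covariance of R and Y = 4.38·3.5·(-9.486) = -145.42038. Additive constants drop out.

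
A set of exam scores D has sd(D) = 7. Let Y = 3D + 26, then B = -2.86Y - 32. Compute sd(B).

sd(B) = 60.06

sd(Y) = |3|·7 = 21.
sd(B) = |-2.86|·21 = 60.06.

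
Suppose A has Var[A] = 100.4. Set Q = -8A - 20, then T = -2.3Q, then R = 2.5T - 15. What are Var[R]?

Var[Q] = (-8)²·100.4 = 6425.6.
Var[T] = (-2.3)²·6425.6 = 33991.424.
Var[R] = 2.5²·33991.424 = 212446.4.

Var[R] = 212446.4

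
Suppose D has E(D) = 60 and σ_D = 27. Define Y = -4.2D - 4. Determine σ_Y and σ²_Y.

Y = -4.2D - 4 is linear with a = -4.2, b = -4.
σ_Y = |a|·σ_D = |-4.2|·27 = 113.4.
σ²_D = 27² = 729.
σ²_Y = a²·σ²_D = (-4.2)²·729 = 12859.56 (the additive constant -4 does not affect variance).

σ_Y = 113.4, σ²_Y = 12859.56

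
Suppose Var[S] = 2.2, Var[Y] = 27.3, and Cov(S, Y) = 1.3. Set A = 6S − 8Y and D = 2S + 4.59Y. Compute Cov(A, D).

Cov(A, D) = -961.054

By bilinearity, Cov(A, D) = ac·Var[S] + bd·Var[Y] + (ad+bc)·Cov(S, Y), with a=6, b=-8, c=2, d=4.59.
ac·Var[S] = 6·2·2.2 = 26.4
bd·Var[Y] = (-8)·4.59·27.3 = -1002.456
(ad+bc)·Cov(S, Y) = (11.54)·1.3 = 15.002
Cov(A, D) = 26.4 + (-1002.456) + 15.002 = -961.054.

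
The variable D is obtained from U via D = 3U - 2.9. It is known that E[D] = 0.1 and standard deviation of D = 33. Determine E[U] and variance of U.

E[U] = 1, variance of U = 121

From D = 3U - 2.9: E[D] = a·E[U] + b, so E[U] = (E[D] − b)/a = (0.1 − (-2.9))/3 = 1.
variance of D = 33² = 1089.
variance of D = a²·variance of U, so variance of U = 1089/3² = 121.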